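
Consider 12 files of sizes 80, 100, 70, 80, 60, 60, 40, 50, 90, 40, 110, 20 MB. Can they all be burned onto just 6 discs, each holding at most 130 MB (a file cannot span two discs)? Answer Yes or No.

Total = 800 MB; ⌈800/130⌉ = 7.
At least 7 discs are required, but only 6 are allowed.

No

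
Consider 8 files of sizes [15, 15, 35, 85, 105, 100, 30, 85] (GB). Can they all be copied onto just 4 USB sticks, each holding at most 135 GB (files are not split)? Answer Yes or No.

Yes

A valid assignment using 4 USB sticks:
  USB stick 1: 105 + 30 = 135
  USB stick 2: 100 + 35 = 135
  USB stick 3: 85 + 15 + 15 = 115
  USB stick 4: 85 = 85
Every load is within 135 GB, so 4 USB sticks suffice.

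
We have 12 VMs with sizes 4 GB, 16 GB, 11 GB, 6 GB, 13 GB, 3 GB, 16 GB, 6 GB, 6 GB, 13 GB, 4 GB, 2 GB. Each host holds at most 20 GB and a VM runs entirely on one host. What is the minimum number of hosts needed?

6

Total = 16 + 16 + 13 + 13 + 11 + 6 + 6 + 6 + 4 + 4 + 3 + 2 = 100 GB.
Lower bound: ⌈100/20⌉ = 5 hosts.
A packing using 6 hosts:
  host 1: 16 + 4 = 20
  host 2: 16 + 4 = 20
  host 3: 13 + 6 = 19
  host 4: 13 + 6 = 19
  host 5: 11 + 6 + 3 = 20
  host 6: 2 = 2
No arrangement into 5 hosts stays within capacity, so 6 is optimal.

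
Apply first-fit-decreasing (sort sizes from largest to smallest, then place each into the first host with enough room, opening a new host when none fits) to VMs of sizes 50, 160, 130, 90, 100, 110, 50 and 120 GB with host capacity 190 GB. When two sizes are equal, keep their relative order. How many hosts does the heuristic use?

5

Sorted descending: 160, 130, 120, 110, 100, 90, 50, 50.
  160 → host 1 (new)  [load 160/190]
  130 → host 2 (new)  [load 130/190]
  120 → host 3 (new)  [load 120/190]
  110 → host 4 (new)  [load 110/190]
  100 → host 5 (new)  [load 100/190]
  90 → host 5  [load 190/190]
  50 → host 2  [load 180/190]
  50 → host 3  [load 170/190]
5 hosts opened.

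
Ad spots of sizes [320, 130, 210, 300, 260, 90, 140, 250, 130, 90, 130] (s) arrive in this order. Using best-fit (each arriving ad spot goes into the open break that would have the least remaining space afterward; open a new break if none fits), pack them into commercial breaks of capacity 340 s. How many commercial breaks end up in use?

  320 → break 1 (new)  [load 320/340]
  130 → break 2 (new)  [load 130/340]
  210 → break 2  [load 340/340]
  300 → break 3 (new)  [load 300/340]
  260 → break 4 (new)  [load 260/340]
  90 → break 5 (new)  [load 90/340]
  140 → break 5  [load 230/340]
  250 → break 6 (new)  [load 250/340]
  130 → break 7 (new)  [load 130/340]
  90 → break 6  [load 340/340]
  130 → break 7  [load 260/340]
7 commercial breaks opened.

7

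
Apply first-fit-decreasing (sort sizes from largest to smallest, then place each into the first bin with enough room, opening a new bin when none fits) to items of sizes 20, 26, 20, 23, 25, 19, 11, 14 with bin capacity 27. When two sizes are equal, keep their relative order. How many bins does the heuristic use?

Sorted descending: 26, 25, 23, 20, 20, 19, 14, 11.
  26 → bin 1 (new)  [load 26/27]
  25 → bin 2 (new)  [load 25/27]
  23 → bin 3 (new)  [load 23/27]
  20 → bin 4 (new)  [load 20/27]
  20 → bin 5 (new)  [load 20/27]
  19 → bin 6 (new)  [load 19/27]
  14 → bin 7 (new)  [load 14/27]
  11 → bin 7  [load 25/27]
7 bins opened.

7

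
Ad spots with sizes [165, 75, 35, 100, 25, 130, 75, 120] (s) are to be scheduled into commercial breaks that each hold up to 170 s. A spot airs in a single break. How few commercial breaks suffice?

Total = 165 + 130 + 120 + 100 + 75 + 75 + 35 + 25 = 725 s.
Lower bound: ⌈725/170⌉ = 5 commercial breaks.
A packing using 5 commercial breaks:
  break 1: 165 = 165
  break 2: 130 + 35 = 165
  break 3: 120 + 25 = 145
  break 4: 100 = 100
  break 5: 75 + 75 = 150
This matches the lower bound, so 5 is optimal.

5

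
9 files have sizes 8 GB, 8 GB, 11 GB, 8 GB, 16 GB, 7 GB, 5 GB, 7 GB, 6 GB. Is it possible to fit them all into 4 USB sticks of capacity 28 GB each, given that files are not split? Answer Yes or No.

Yes

A valid assignment using 3 USB sticks:
  USB stick 1: 16 + 11 = 27
  USB stick 2: 8 + 8 + 8 = 24
  USB stick 3: 7 + 7 + 6 + 5 = 25
That uses only 3 ≤ 4, so 4 USB sticks are enough.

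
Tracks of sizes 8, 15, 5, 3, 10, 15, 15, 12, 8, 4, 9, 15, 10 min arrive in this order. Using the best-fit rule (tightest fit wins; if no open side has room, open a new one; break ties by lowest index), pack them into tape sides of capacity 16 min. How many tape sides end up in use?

  8 → side 1 (new)  [load 8/16]
  15 → side 2 (new)  [load 15/16]
  5 → side 1  [load 13/16]
  3 → side 1  [load 16/16]
  10 → side 3 (new)  [load 10/16]
  15 → side 4 (new)  [load 15/16]
  15 → side 5 (new)  [load 15/16]
  12 → side 6 (new)  [load 12/16]
  8 → side 7 (new)  [load 8/16]
  4 → side 6  [load 16/16]
  9 → side 8 (new)  [load 9/16]
  15 → side 9 (new)  [load 15/16]
  10 → side 10 (new)  [load 10/16]
10 tape sides opened.

10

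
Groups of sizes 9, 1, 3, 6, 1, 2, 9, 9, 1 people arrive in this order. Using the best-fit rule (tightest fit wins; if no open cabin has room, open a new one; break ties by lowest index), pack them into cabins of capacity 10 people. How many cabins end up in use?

  9 → cabin 1 (new)  [load 9/10]
  1 → cabin 1  [load 10/10]
  3 → cabin 2 (new)  [load 3/10]
  6 → cabin 2  [load 9/10]
  1 → cabin 2  [load 10/10]
  2 → cabin 3 (new)  [load 2/10]
  9 → cabin 4 (new)  [load 9/10]
  9 → cabin 5 (new)  [load 9/10]
  1 → cabin 4  [load 10/10]
5 cabins opened.

5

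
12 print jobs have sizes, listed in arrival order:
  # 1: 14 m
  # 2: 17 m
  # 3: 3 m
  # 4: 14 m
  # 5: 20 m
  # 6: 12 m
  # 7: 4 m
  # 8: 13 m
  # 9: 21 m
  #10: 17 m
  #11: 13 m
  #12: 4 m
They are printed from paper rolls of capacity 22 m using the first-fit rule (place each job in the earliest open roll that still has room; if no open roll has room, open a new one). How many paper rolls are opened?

  14 → roll 1 (new)  [load 14/22]
  17 → roll 2 (new)  [load 17/22]
  3 → roll 1  [load 17/22]
  14 → roll 3 (new)  [load 14/22]
  20 → roll 4 (new)  [load 20/22]
  12 → roll 5 (new)  [load 12/22]
  4 → roll 1  [load 21/22]
  13 → roll 6 (new)  [load 13/22]
  21 → roll 7 (new)  [load 21/22]
  17 → roll 8 (new)  [load 17/22]
  13 → roll 9 (new)  [load 13/22]
  4 → roll 2  [load 21/22]
9 paper rolls opened.

9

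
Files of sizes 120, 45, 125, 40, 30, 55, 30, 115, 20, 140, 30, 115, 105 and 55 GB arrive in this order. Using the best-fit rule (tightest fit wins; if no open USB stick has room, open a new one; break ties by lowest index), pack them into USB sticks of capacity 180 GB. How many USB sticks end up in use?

7

  120 → USB stick 1 (new)  [load 120/180]
  45 → USB stick 1  [load 165/180]
  125 → USB stick 2 (new)  [load 125/180]
  40 → USB stick 2  [load 165/180]
  30 → USB stick 3 (new)  [load 30/180]
  55 → USB stick 3  [load 85/180]
  30 → USB stick 3  [load 115/180]
  115 → USB stick 4 (new)  [load 115/180]
  20 → USB stick 3  [load 135/180]
  140 → USB stick 5 (new)  [load 140/180]
  30 → USB stick 5  [load 170/180]
  115 → USB stick 6 (new)  [load 115/180]
  105 → USB stick 7 (new)  [load 105/180]
  55 → USB stick 4  [load 170/180]
7 USB sticks opened.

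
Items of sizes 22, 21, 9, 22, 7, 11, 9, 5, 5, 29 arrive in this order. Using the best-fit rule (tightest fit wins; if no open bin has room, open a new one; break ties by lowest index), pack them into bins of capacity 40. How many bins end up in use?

4

  22 → bin 1 (new)  [load 22/40]
  21 → bin 2 (new)  [load 21/40]
  9 → bin 1  [load 31/40]
  22 → bin 3 (new)  [load 22/40]
  7 → bin 1  [load 38/40]
  11 → bin 3  [load 33/40]
  9 → bin 2  [load 30/40]
  5 → bin 3  [load 38/40]
  5 → bin 2  [load 35/40]
  29 → bin 4 (new)  [load 29/40]
4 bins opened.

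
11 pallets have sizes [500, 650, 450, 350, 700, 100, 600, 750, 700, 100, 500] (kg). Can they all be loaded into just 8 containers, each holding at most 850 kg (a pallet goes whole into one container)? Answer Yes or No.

Yes

A valid assignment using 8 containers:
  container 1: 750 + 100 = 850
  container 2: 700 + 100 = 800
  container 3: 700 = 700
  container 4: 650 = 650
  container 5: 600 = 600
  container 6: 500 + 350 = 850
  container 7: 500 = 500
  container 8: 450 = 450
Every load is within 850 kg, so 8 containers suffice.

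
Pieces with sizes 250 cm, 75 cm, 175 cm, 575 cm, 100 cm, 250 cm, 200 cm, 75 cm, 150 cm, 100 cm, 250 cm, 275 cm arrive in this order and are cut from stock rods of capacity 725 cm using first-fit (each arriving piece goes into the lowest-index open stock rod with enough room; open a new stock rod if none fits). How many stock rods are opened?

  250 → stock rod 1 (new)  [load 250/725]
  75 → stock rod 1  [load 325/725]
  175 → stock rod 1  [load 500/725]
  575 → stock rod 2 (new)  [load 575/725]
  100 → stock rod 1  [load 600/725]
  250 → stock rod 3 (new)  [load 250/725]
  200 → stock rod 3  [load 450/725]
  75 → stock rod 1  [load 675/725]
  150 → stock rod 2  [load 725/725]
  100 → stock rod 3  [load 550/725]
  250 → stock rod 4 (new)  [load 250/725]
  275 → stock rod 4  [load 525/725]
4 stock rods opened.

4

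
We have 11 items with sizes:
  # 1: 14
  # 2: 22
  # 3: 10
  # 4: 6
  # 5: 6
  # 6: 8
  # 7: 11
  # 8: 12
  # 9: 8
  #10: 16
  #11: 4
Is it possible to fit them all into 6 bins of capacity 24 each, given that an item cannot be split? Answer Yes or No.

A valid assignment using 5 bins:
  bin 1: 22 = 22
  bin 2: 16 + 8 = 24
  bin 3: 14 + 10 = 24
  bin 4: 12 + 11 = 23
  bin 5: 8 + 6 + 6 + 4 = 24
That uses only 5 ≤ 6, so 6 bins are enough.

Yes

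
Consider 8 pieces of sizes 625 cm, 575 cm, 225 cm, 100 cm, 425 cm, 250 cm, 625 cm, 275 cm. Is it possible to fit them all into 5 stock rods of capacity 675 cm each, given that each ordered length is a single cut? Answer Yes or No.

Yes

A valid assignment using 5 stock rods:
  stock rod 1: 625 = 625
  stock rod 2: 625 = 625
  stock rod 3: 575 + 100 = 675
  stock rod 4: 425 + 250 = 675
  stock rod 5: 275 + 225 = 500
Every load is within 675 cm, so 5 stock rods suffice.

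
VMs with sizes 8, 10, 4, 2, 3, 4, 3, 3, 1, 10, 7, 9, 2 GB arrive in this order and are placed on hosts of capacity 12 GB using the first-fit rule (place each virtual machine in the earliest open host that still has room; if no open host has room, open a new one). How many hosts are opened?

  8 → host 1 (new)  [load 8/12]
  10 → host 2 (new)  [load 10/12]
  4 → host 1  [load 12/12]
  2 → host 2  [load 12/12]
  3 → host 3 (new)  [load 3/12]
  4 → host 3  [load 7/12]
  3 → host 3  [load 10/12]
  3 → host 4 (new)  [load 3/12]
  1 → host 3  [load 11/12]
  10 → host 5 (new)  [load 10/12]
  7 → host 4  [load 10/12]
  9 → host 6 (new)  [load 9/12]
  2 → host 4  [load 12/12]
6 hosts opened.

6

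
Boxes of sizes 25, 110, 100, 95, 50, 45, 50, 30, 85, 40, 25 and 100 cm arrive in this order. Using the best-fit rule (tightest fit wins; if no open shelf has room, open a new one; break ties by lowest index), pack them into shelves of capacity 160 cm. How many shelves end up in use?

  25 → shelf 1 (new)  [load 25/160]
  110 → shelf 1  [load 135/160]
  100 → shelf 2 (new)  [load 100/160]
  95 → shelf 3 (new)  [load 95/160]
  50 → shelf 2  [load 150/160]
  45 → shelf 3  [load 140/160]
  50 → shelf 4 (new)  [load 50/160]
  30 → shelf 4  [load 80/160]
  85 → shelf 5 (new)  [load 85/160]
  40 → shelf 5  [load 125/160]
  25 → shelf 1  [load 160/160]
  100 → shelf 6 (new)  [load 100/160]
6 shelves opened.

6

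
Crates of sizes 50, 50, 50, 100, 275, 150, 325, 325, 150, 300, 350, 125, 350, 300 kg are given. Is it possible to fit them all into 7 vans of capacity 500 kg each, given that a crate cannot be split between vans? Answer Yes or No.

Yes

A valid assignment using 7 vans:
  van 1: 350 + 150 = 500
  van 2: 350 + 150 = 500
  van 3: 325 + 125 + 50 = 500
  van 4: 325 + 100 + 50 = 475
  van 5: 300 + 50 = 350
  van 6: 300 = 300
  van 7: 275 = 275
Every load is within 500 kg, so 7 vans suffice.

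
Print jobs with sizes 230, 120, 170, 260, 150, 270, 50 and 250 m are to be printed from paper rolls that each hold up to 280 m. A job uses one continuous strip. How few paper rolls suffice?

Total = 270 + 260 + 250 + 230 + 170 + 150 + 120 + 50 = 1500 m.
Lower bound: ⌈1500/280⌉ = 6 paper rolls.
A packing using 6 paper rolls:
  roll 1: 270 = 270
  roll 2: 260 = 260
  roll 3: 250 = 250
  roll 4: 230 + 50 = 280
  roll 5: 170 = 170
  roll 6: 150 + 120 = 270
This matches the lower bound, so 6 is optimal.

6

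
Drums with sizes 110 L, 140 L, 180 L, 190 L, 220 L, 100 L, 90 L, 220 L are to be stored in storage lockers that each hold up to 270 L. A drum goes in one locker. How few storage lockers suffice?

Total = 220 + 220 + 190 + 180 + 140 + 110 + 100 + 90 = 1250 L.
Lower bound: ⌈1250/270⌉ = 5 storage lockers.
A packing using 6 storage lockers:
  locker 1: 220 = 220
  locker 2: 220 = 220
  locker 3: 190 = 190
  locker 4: 180 + 90 = 270
  locker 5: 140 + 110 = 250
  locker 6: 100 = 100
No arrangement into 5 storage lockers stays within capacity, so 6 is optimal.

6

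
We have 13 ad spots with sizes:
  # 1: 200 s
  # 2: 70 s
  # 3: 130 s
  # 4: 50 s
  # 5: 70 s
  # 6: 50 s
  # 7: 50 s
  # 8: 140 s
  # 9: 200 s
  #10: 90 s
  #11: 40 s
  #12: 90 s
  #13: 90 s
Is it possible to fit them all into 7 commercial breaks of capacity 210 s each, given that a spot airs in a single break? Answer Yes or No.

Yes

A valid assignment using 7 commercial breaks:
  break 1: 200 = 200
  break 2: 200 = 200
  break 3: 140 + 70 = 210
  break 4: 130 + 70 = 200
  break 5: 90 + 90 = 180
  break 6: 90 + 50 + 50 = 190
  break 7: 50 + 40 = 90
Every load is within 210 s, so 7 commercial breaks suffice.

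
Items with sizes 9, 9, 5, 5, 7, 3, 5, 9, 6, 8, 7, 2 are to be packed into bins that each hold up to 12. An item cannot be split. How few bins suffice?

7

Total = 9 + 9 + 9 + 8 + 7 + 7 + 6 + 5 + 5 + 5 + 3 + 2 = 75.
Lower bound: ⌈75/12⌉ = 7 bins.
A packing using 7 bins:
  bin 1: 9 + 3 = 12
  bin 2: 9 + 2 = 11
  bin 3: 9 = 9
  bin 4: 8 = 8
  bin 5: 7 + 5 = 12
  bin 6: 7 + 5 = 12
  bin 7: 6 + 5 = 11
This matches the lower bound, so 7 is optimal.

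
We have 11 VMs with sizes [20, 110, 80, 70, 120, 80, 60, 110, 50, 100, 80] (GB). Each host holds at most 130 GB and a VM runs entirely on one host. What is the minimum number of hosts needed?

8

Total = 120 + 110 + 110 + 100 + 80 + 80 + 80 + 70 + 60 + 50 + 20 = 880 GB.
Lower bound: ⌈880/130⌉ = 7 hosts.
Also, 8 VMs each exceed 65 GB, and no two of those can share a host, so at least 8 hosts are needed.
A packing using 8 hosts:
  host 1: 120 = 120
  host 2: 110 + 20 = 130
  host 3: 110 = 110
  host 4: 100 = 100
  host 5: 80 + 50 = 130
  host 6: 80 = 80
  host 7: 80 = 80
  host 8: 70 + 60 = 130
This matches the lower bound, so 8 is optimal.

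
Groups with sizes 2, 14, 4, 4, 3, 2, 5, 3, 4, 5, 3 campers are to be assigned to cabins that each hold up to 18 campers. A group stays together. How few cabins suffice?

3

Total = 14 + 5 + 5 + 4 + 4 + 4 + 3 + 3 + 3 + 2 + 2 = 49 campers.
Lower bound: ⌈49/18⌉ = 3 cabins.
A packing using 3 cabins:
  cabin 1: 14 + 4 = 18
  cabin 2: 5 + 5 + 4 + 4 = 18
  cabin 3: 3 + 3 + 3 + 2 + 2 = 13
This matches the lower bound, so 3 is optimal.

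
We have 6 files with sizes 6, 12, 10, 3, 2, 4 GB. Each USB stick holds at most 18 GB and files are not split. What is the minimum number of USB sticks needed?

3

Total = 12 + 10 + 6 + 4 + 3 + 2 = 37 GB.
Lower bound: ⌈37/18⌉ = 3 USB sticks.
A packing using 3 USB sticks:
  USB stick 1: 12 + 6 = 18
  USB stick 2: 10 + 4 + 3 = 17
  USB stick 3: 2 = 2
This matches the lower bound, so 3 is optimal.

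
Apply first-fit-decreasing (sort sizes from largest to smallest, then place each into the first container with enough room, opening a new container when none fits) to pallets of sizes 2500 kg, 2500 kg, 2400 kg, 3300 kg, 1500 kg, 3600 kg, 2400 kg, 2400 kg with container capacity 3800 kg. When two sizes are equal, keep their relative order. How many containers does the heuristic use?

8

Sorted descending: 3600, 3300, 2500, 2500, 2400, 2400, 2400, 1500.
  3600 → container 1 (new)  [load 3600/3800]
  3300 → container 2 (new)  [load 3300/3800]
  2500 → container 3 (new)  [load 2500/3800]
  2500 → container 4 (new)  [load 2500/3800]
  2400 → container 5 (new)  [load 2400/3800]
  2400 → container 6 (new)  [load 2400/3800]
  2400 → container 7 (new)  [load 2400/3800]
  1500 → container 8 (new)  [load 1500/3800]
8 containers opened.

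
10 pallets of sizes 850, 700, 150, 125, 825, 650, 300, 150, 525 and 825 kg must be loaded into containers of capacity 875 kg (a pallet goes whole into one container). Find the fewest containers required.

Total = 850 + 825 + 825 + 700 + 650 + 525 + 300 + 150 + 150 + 125 = 5100 kg.
Lower bound: ⌈5100/875⌉ = 6 containers.
A packing using 7 containers:
  container 1: 850 = 850
  container 2: 825 = 825
  container 3: 825 = 825
  container 4: 700 + 150 = 850
  container 5: 650 + 150 = 800
  container 6: 525 + 300 = 825
  container 7: 125 = 125
No arrangement into 6 containers stays within capacity, so 7 is optimal.

7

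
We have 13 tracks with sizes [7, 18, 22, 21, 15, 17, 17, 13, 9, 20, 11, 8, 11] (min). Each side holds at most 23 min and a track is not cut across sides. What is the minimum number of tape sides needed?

Total = 22 + 21 + 20 + 18 + 17 + 17 + 15 + 13 + 11 + 11 + 9 + 8 + 7 = 189 min.
Lower bound: ⌈189/23⌉ = 9 tape sides.
A packing using 10 tape sides:
  side 1: 22 = 22
  side 2: 21 = 21
  side 3: 20 = 20
  side 4: 18 = 18
  side 5: 17 = 17
  side 6: 17 = 17
  side 7: 15 + 8 = 23
  side 8: 13 + 9 = 22
  side 9: 11 + 11 = 22
  side 10: 7 = 7
No arrangement into 9 tape sides stays within capacity, so 10 is optimal.

10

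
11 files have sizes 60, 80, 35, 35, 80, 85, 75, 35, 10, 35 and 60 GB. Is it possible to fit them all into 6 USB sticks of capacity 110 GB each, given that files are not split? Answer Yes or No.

No

Total = 590 GB; ⌈590/110⌉ = 6.
The bound of 6 does not rule out 6, but exhaustive search shows no assignment into 6 USB sticks of capacity 110 GB exists — the minimum is 7.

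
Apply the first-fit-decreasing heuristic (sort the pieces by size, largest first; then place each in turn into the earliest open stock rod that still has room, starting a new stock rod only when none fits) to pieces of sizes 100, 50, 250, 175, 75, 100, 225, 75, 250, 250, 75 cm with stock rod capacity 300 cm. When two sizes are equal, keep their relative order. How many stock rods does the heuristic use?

Sorted descending: 250, 250, 250, 225, 175, 100, 100, 75, 75, 75, 50.
  250 → stock rod 1 (new)  [load 250/300]
  250 → stock rod 2 (new)  [load 250/300]
  250 → stock rod 3 (new)  [load 250/300]
  225 → stock rod 4 (new)  [load 225/300]
  175 → stock rod 5 (new)  [load 175/300]
  100 → stock rod 5  [load 275/300]
  100 → stock rod 6 (new)  [load 100/300]
  75 → stock rod 4  [load 300/300]
  75 → stock rod 6  [load 175/300]
  75 → stock rod 6  [load 250/300]
  50 → stock rod 1  [load 300/300]
6 stock rods opened.

6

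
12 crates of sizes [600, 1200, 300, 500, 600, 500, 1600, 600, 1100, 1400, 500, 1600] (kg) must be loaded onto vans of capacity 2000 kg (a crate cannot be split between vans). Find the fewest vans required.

6

Total = 1600 + 1600 + 1400 + 1200 + 1100 + 600 + 600 + 600 + 500 + 500 + 500 + 300 = 10500 kg.
Lower bound: ⌈10500/2000⌉ = 6 vans.
A packing using 6 vans:
  van 1: 1600 + 300 = 1900
  van 2: 1600 = 1600
  van 3: 1400 + 600 = 2000
  van 4: 1200 + 600 = 1800
  van 5: 1100 + 600 = 1700
  van 6: 500 + 500 + 500 = 1500
This matches the lower bound, so 6 is optimal.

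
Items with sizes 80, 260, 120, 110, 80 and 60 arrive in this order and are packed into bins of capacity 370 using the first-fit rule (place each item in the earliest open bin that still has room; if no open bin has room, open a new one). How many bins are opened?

2

  80 → bin 1 (new)  [load 80/370]
  260 → bin 1  [load 340/370]
  120 → bin 2 (new)  [load 120/370]
  110 → bin 2  [load 230/370]
  80 → bin 2  [load 310/370]
  60 → bin 2  [load 370/370]
2 bins opened.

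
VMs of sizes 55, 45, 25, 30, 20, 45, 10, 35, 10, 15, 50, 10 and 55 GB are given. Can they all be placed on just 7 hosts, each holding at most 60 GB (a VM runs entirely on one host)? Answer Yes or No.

A valid assignment using 7 hosts:
  host 1: 55 = 55
  host 2: 55 = 55
  host 3: 50 + 10 = 60
  host 4: 45 + 15 = 60
  host 5: 45 + 10 = 55
  host 6: 35 + 25 = 60
  host 7: 30 + 20 + 10 = 60
Every load is within 60 GB, so 7 hosts suffice.

Yes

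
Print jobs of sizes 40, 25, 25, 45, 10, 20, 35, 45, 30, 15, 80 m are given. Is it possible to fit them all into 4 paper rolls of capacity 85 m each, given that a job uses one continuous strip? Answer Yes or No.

No

Total = 370 m; ⌈370/85⌉ = 5.
At least 5 paper rolls are required, but only 4 are allowed.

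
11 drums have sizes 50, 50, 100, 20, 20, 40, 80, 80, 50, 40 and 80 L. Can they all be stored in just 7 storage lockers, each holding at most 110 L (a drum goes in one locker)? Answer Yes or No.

Yes

A valid assignment using 7 storage lockers:
  locker 1: 100 = 100
  locker 2: 80 + 20 = 100
  locker 3: 80 + 20 = 100
  locker 4: 80 = 80
  locker 5: 50 + 50 = 100
  locker 6: 50 + 40 = 90
  locker 7: 40 = 40
Every load is within 110 L, so 7 storage lockers suffice.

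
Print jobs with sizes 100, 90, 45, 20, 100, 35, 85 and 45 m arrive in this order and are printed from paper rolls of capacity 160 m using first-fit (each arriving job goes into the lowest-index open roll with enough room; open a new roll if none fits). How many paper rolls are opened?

  100 → roll 1 (new)  [load 100/160]
  90 → roll 2 (new)  [load 90/160]
  45 → roll 1  [load 145/160]
  20 → roll 2  [load 110/160]
  100 → roll 3 (new)  [load 100/160]
  35 → roll 2  [load 145/160]
  85 → roll 4 (new)  [load 85/160]
  45 → roll 3  [load 145/160]
4 paper rolls opened.

4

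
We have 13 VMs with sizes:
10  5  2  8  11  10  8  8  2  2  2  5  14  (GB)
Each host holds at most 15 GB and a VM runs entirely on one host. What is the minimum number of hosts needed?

7

Total = 14 + 11 + 10 + 10 + 8 + 8 + 8 + 5 + 5 + 2 + 2 + 2 + 2 = 87 GB.
Lower bound: ⌈87/15⌉ = 6 hosts.
Also, 7 VMs each exceed 15/2 GB, and no two of those can share a host, so at least 7 hosts are needed.
A packing using 7 hosts:
  host 1: 14 = 14
  host 2: 11 + 2 + 2 = 15
  host 3: 10 + 5 = 15
  host 4: 10 + 5 = 15
  host 5: 8 + 2 + 2 = 12
  host 6: 8 = 8
  host 7: 8 = 8
This matches the lower bound, so 7 is optimal.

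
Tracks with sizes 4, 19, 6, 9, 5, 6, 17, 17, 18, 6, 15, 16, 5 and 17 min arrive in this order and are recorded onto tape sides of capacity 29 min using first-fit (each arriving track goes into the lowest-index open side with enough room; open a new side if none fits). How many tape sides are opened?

  4 → side 1 (new)  [load 4/29]
  19 → side 1  [load 23/29]
  6 → side 1  [load 29/29]
  9 → side 2 (new)  [load 9/29]
  5 → side 2  [load 14/29]
  6 → side 2  [load 20/29]
  17 → side 3 (new)  [load 17/29]
  17 → side 4 (new)  [load 17/29]
  18 → side 5 (new)  [load 18/29]
  6 → side 2  [load 26/29]
  15 → side 6 (new)  [load 15/29]
  16 → side 7 (new)  [load 16/29]
  5 → side 3  [load 22/29]
  17 → side 8 (new)  [load 17/29]
8 tape sides opened.

8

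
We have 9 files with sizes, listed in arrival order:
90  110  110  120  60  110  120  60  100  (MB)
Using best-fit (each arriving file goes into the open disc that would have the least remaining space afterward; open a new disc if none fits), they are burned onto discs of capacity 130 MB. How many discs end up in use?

8

  90 → disc 1 (new)  [load 90/130]
  110 → disc 2 (new)  [load 110/130]
  110 → disc 3 (new)  [load 110/130]
  120 → disc 4 (new)  [load 120/130]
  60 → disc 5 (new)  [load 60/130]
  110 → disc 6 (new)  [load 110/130]
  120 → disc 7 (new)  [load 120/130]
  60 → disc 5  [load 120/130]
  100 → disc 8 (new)  [load 100/130]
8 discs opened.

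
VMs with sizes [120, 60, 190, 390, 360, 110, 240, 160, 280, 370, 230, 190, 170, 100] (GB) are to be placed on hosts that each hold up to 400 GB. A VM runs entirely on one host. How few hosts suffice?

Total = 390 + 370 + 360 + 280 + 240 + 230 + 190 + 190 + 170 + 160 + 120 + 110 + 100 + 60 = 2970 GB.
Lower bound: ⌈2970/400⌉ = 8 hosts.
A packing using 8 hosts:
  host 1: 390 = 390
  host 2: 370 = 370
  host 3: 360 = 360
  host 4: 280 + 120 = 400
  host 5: 240 + 160 = 400
  host 6: 230 + 170 = 400
  host 7: 190 + 190 = 380
  host 8: 110 + 100 + 60 = 270
This matches the lower bound, so 8 is optimal.

8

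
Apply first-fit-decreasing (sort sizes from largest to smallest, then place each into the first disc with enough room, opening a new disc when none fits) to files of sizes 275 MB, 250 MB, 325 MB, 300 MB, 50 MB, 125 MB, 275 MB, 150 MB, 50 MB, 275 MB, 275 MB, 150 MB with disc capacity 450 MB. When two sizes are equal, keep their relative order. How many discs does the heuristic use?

7

Sorted descending: 325, 300, 275, 275, 275, 275, 250, 150, 150, 125, 50, 50.
  325 → disc 1 (new)  [load 325/450]
  300 → disc 2 (new)  [load 300/450]
  275 → disc 3 (new)  [load 275/450]
  275 → disc 4 (new)  [load 275/450]
  275 → disc 5 (new)  [load 275/450]
  275 → disc 6 (new)  [load 275/450]
  250 → disc 7 (new)  [load 250/450]
  150 → disc 2  [load 450/450]
  150 → disc 3  [load 425/450]
  125 → disc 1  [load 450/450]
  50 → disc 4  [load 325/450]
  50 → disc 4  [load 375/450]
7 discs opened.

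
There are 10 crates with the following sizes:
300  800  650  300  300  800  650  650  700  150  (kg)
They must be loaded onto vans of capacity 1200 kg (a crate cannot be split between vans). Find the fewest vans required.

Total = 800 + 800 + 700 + 650 + 650 + 650 + 300 + 300 + 300 + 150 = 5300 kg.
Lower bound: ⌈5300/1200⌉ = 5 vans.
Also, 6 crates each exceed 600 kg, and no two of those can share a van, so at least 6 vans are needed.
A packing using 6 vans:
  van 1: 800 + 300 = 1100
  van 2: 800 + 300 = 1100
  van 3: 700 + 300 + 150 = 1150
  van 4: 650 = 650
  van 5: 650 = 650
  van 6: 650 = 650
This matches the lower bound, so 6 is optimal.

6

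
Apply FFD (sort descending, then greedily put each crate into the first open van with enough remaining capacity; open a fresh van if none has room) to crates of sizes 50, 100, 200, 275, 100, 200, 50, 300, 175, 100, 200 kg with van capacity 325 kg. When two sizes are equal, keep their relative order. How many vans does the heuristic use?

6

Sorted descending: 300, 275, 200, 200, 200, 175, 100, 100, 100, 50, 50.
  300 → van 1 (new)  [load 300/325]
  275 → van 2 (new)  [load 275/325]
  200 → van 3 (new)  [load 200/325]
  200 → van 4 (new)  [load 200/325]
  200 → van 5 (new)  [load 200/325]
  175 → van 6 (new)  [load 175/325]
  100 → van 3  [load 300/325]
  100 → van 4  [load 300/325]
  100 → van 5  [load 300/325]
  50 → van 2  [load 325/325]
  50 → van 6  [load 225/325]
6 vans opened.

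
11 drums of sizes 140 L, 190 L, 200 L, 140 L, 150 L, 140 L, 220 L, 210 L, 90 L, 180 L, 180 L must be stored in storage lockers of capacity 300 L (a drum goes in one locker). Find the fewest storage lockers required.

8

Total = 220 + 210 + 200 + 190 + 180 + 180 + 150 + 140 + 140 + 140 + 90 = 1840 L.
Lower bound: ⌈1840/300⌉ = 7 storage lockers.
A packing using 8 storage lockers:
  locker 1: 220 = 220
  locker 2: 210 + 90 = 300
  locker 3: 200 = 200
  locker 4: 190 = 190
  locker 5: 180 = 180
  locker 6: 180 = 180
  locker 7: 150 + 140 = 290
  locker 8: 140 + 140 = 280
No arrangement into 7 storage lockers stays within capacity, so 8 is optimal.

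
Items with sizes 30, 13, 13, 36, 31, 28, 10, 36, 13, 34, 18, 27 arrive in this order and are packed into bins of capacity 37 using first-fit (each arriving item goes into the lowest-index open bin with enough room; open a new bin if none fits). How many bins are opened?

  30 → bin 1 (new)  [load 30/37]
  13 → bin 2 (new)  [load 13/37]
  13 → bin 2  [load 26/37]
  36 → bin 3 (new)  [load 36/37]
  31 → bin 4 (new)  [load 31/37]
  28 → bin 5 (new)  [load 28/37]
  10 → bin 2  [load 36/37]
  36 → bin 6 (new)  [load 36/37]
  13 → bin 7 (new)  [load 13/37]
  34 → bin 8 (new)  [load 34/37]
  18 → bin 7  [load 31/37]
  27 → bin 9 (new)  [load 27/37]
9 bins opened.

9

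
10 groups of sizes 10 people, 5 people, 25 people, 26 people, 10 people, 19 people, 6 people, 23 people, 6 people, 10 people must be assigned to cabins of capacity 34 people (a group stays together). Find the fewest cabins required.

Total = 26 + 25 + 23 + 19 + 10 + 10 + 10 + 6 + 6 + 5 = 140 people.
Lower bound: ⌈140/34⌉ = 5 cabins.
A packing using 5 cabins:
  cabin 1: 26 + 6 = 32
  cabin 2: 25 + 6 = 31
  cabin 3: 23 + 10 = 33
  cabin 4: 19 + 10 + 5 = 34
  cabin 5: 10 = 10
This matches the lower bound, so 5 is optimal.

5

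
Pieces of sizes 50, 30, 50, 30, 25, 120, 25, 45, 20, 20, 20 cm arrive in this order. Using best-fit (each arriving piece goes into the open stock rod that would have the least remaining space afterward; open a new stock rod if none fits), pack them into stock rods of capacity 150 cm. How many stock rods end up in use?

  50 → stock rod 1 (new)  [load 50/150]
  30 → stock rod 1  [load 80/150]
  50 → stock rod 1  [load 130/150]
  30 → stock rod 2 (new)  [load 30/150]
  25 → stock rod 2  [load 55/150]
  120 → stock rod 3 (new)  [load 120/150]
  25 → stock rod 3  [load 145/150]
  45 → stock rod 2  [load 100/150]
  20 → stock rod 1  [load 150/150]
  20 → stock rod 2  [load 120/150]
  20 → stock rod 2  [load 140/150]
3 stock rods opened.

3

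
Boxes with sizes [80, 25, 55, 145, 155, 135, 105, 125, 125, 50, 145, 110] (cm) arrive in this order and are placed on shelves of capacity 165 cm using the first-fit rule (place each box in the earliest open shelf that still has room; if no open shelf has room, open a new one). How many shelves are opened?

9

  80 → shelf 1 (new)  [load 80/165]
  25 → shelf 1  [load 105/165]
  55 → shelf 1  [load 160/165]
  145 → shelf 2 (new)  [load 145/165]
  155 → shelf 3 (new)  [load 155/165]
  135 → shelf 4 (new)  [load 135/165]
  105 → shelf 5 (new)  [load 105/165]
  125 → shelf 6 (new)  [load 125/165]
  125 → shelf 7 (new)  [load 125/165]
  50 → shelf 5  [load 155/165]
  145 → shelf 8 (new)  [load 145/165]
  110 → shelf 9 (new)  [load 110/165]
9 shelves opened.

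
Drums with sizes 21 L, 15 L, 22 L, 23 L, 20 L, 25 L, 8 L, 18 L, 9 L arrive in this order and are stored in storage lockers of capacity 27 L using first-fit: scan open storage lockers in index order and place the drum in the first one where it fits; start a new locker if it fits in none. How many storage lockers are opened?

7

  21 → locker 1 (new)  [load 21/27]
  15 → locker 2 (new)  [load 15/27]
  22 → locker 3 (new)  [load 22/27]
  23 → locker 4 (new)  [load 23/27]
  20 → locker 5 (new)  [load 20/27]
  25 → locker 6 (new)  [load 25/27]
  8 → locker 2  [load 23/27]
  18 → locker 7 (new)  [load 18/27]
  9 → locker 7  [load 27/27]
7 storage lockers opened.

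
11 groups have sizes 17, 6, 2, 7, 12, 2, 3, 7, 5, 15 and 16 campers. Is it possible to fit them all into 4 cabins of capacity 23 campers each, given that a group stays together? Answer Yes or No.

Yes

A valid assignment using 4 cabins:
  cabin 1: 17 + 6 = 23
  cabin 2: 16 + 7 = 23
  cabin 3: 15 + 5 + 3 = 23
  cabin 4: 12 + 7 + 2 + 2 = 23
Every load is within 23 campers, so 4 cabins suffice.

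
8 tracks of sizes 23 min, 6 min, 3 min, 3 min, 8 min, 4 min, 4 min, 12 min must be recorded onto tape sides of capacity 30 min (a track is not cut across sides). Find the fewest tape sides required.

3

Total = 23 + 12 + 8 + 6 + 4 + 4 + 3 + 3 = 63 min.
Lower bound: ⌈63/30⌉ = 3 tape sides.
A packing using 3 tape sides:
  side 1: 23 + 6 = 29
  side 2: 12 + 8 + 4 + 4 = 28
  side 3: 3 + 3 = 6
This matches the lower bound, so 3 is optimal.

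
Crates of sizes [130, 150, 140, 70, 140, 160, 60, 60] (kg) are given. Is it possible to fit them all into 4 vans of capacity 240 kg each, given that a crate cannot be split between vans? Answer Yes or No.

No

Total = 910 kg; ⌈910/240⌉ = 4.
5 crates each exceed half the capacity and cannot share a van, forcing at least 5 vans.
At least 5 vans are required, but only 4 are allowed.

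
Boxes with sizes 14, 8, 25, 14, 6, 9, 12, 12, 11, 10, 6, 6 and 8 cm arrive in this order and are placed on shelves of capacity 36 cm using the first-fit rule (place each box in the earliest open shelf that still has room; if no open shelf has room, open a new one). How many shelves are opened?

  14 → shelf 1 (new)  [load 14/36]
  8 → shelf 1  [load 22/36]
  25 → shelf 2 (new)  [load 25/36]
  14 → shelf 1  [load 36/36]
  6 → shelf 2  [load 31/36]
  9 → shelf 3 (new)  [load 9/36]
  12 → shelf 3  [load 21/36]
  12 → shelf 3  [load 33/36]
  11 → shelf 4 (new)  [load 11/36]
  10 → shelf 4  [load 21/36]
  6 → shelf 4  [load 27/36]
  6 → shelf 4  [load 33/36]
  8 → shelf 5 (new)  [load 8/36]
5 shelves opened.

5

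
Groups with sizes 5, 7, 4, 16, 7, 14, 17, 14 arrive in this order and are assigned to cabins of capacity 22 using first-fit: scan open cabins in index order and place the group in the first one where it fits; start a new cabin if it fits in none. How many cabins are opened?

5

  5 → cabin 1 (new)  [load 5/22]
  7 → cabin 1  [load 12/22]
  4 → cabin 1  [load 16/22]
  16 → cabin 2 (new)  [load 16/22]
  7 → cabin 3 (new)  [load 7/22]
  14 → cabin 3  [load 21/22]
  17 → cabin 4 (new)  [load 17/22]
  14 → cabin 5 (new)  [load 14/22]
5 cabins opened.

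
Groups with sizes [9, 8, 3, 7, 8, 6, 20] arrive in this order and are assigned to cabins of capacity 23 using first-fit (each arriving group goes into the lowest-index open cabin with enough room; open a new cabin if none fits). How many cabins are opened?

3

  9 → cabin 1 (new)  [load 9/23]
  8 → cabin 1  [load 17/23]
  3 → cabin 1  [load 20/23]
  7 → cabin 2 (new)  [load 7/23]
  8 → cabin 2  [load 15/23]
  6 → cabin 2  [load 21/23]
  20 → cabin 3 (new)  [load 20/23]
3 cabins opened.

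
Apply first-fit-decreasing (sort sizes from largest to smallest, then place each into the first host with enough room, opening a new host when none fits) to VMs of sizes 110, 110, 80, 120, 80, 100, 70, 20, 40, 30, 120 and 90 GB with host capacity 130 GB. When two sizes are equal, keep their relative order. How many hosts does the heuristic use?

9

Sorted descending: 120, 120, 110, 110, 100, 90, 80, 80, 70, 40, 30, 20.
  120 → host 1 (new)  [load 120/130]
  120 → host 2 (new)  [load 120/130]
  110 → host 3 (new)  [load 110/130]
  110 → host 4 (new)  [load 110/130]
  100 → host 5 (new)  [load 100/130]
  90 → host 6 (new)  [load 90/130]
  80 → host 7 (new)  [load 80/130]
  80 → host 8 (new)  [load 80/130]
  70 → host 9 (new)  [load 70/130]
  40 → host 6  [load 130/130]
  30 → host 5  [load 130/130]
  20 → host 3  [load 130/130]
9 hosts opened.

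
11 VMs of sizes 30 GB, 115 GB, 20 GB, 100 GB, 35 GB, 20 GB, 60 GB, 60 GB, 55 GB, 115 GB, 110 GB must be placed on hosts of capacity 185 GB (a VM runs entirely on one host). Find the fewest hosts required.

4

Total = 115 + 115 + 110 + 100 + 60 + 60 + 55 + 35 + 30 + 20 + 20 = 720 GB.
Lower bound: ⌈720/185⌉ = 4 hosts.
A packing using 4 hosts:
  host 1: 115 + 60 = 175
  host 2: 115 + 60 = 175
  host 3: 110 + 55 + 20 = 185
  host 4: 100 + 35 + 30 + 20 = 185
This matches the lower bound, so 4 is optimal.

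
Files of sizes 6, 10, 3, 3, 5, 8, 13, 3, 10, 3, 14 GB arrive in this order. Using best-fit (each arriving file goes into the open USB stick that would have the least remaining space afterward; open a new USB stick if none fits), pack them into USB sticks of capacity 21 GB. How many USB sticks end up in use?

  6 → USB stick 1 (new)  [load 6/21]
  10 → USB stick 1  [load 16/21]
  3 → USB stick 1  [load 19/21]
  3 → USB stick 2 (new)  [load 3/21]
  5 → USB stick 2  [load 8/21]
  8 → USB stick 2  [load 16/21]
  13 → USB stick 3 (new)  [load 13/21]
  3 → USB stick 2  [load 19/21]
  10 → USB stick 4 (new)  [load 10/21]
  3 → USB stick 3  [load 16/21]
  14 → USB stick 5 (new)  [load 14/21]
5 USB sticks opened.

5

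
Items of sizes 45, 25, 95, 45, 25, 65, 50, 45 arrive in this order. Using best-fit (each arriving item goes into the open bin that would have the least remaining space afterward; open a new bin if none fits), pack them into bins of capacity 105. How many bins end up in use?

5

  45 → bin 1 (new)  [load 45/105]
  25 → bin 1  [load 70/105]
  95 → bin 2 (new)  [load 95/105]
  45 → bin 3 (new)  [load 45/105]
  25 → bin 1  [load 95/105]
  65 → bin 4 (new)  [load 65/105]
  50 → bin 3  [load 95/105]
  45 → bin 5 (new)  [load 45/105]
5 bins opened.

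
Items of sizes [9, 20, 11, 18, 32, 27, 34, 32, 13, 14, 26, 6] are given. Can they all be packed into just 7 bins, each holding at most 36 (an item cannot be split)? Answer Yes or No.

No

Total = 242; ⌈242/36⌉ = 7.
The bound of 7 does not rule out 7, but exhaustive search shows no assignment into 7 bins of capacity 36 exists — the minimum is 8.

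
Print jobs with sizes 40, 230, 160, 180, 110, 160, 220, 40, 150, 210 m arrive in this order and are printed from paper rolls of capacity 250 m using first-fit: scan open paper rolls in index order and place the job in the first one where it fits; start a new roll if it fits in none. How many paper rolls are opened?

  40 → roll 1 (new)  [load 40/250]
  230 → roll 2 (new)  [load 230/250]
  160 → roll 1  [load 200/250]
  180 → roll 3 (new)  [load 180/250]
  110 → roll 4 (new)  [load 110/250]
  160 → roll 5 (new)  [load 160/250]
  220 → roll 6 (new)  [load 220/250]
  40 → roll 1  [load 240/250]
  150 → roll 7 (new)  [load 150/250]
  210 → roll 8 (new)  [load 210/250]
8 paper rolls opened.

8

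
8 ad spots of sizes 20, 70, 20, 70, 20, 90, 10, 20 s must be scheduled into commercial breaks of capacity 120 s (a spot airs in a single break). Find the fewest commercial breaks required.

3

Total = 90 + 70 + 70 + 20 + 20 + 20 + 20 + 10 = 320 s.
Lower bound: ⌈320/120⌉ = 3 commercial breaks.
A packing using 3 commercial breaks:
  break 1: 90 + 20 + 10 = 120
  break 2: 70 + 20 + 20 = 110
  break 3: 70 + 20 = 90
This matches the lower bound, so 3 is optimal.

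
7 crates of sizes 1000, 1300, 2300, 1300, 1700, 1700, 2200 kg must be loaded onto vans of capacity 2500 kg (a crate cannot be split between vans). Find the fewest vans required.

Total = 2300 + 2200 + 1700 + 1700 + 1300 + 1300 + 1000 = 11500 kg.
Lower bound: ⌈11500/2500⌉ = 5 vans.
Also, 6 crates each exceed 1250 kg, and no two of those can share a van, so at least 6 vans are needed.
A packing using 6 vans:
  van 1: 2300 = 2300
  van 2: 2200 = 2200
  van 3: 1700 = 1700
  van 4: 1700 = 1700
  van 5: 1300 + 1000 = 2300
  van 6: 1300 = 1300
This matches the lower bound, so 6 is optimal.

6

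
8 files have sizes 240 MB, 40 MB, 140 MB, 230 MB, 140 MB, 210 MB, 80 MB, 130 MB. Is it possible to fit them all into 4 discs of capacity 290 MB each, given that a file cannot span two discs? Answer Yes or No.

Total = 1210 MB; ⌈1210/290⌉ = 5.
At least 5 discs are required, but only 4 are allowed.

No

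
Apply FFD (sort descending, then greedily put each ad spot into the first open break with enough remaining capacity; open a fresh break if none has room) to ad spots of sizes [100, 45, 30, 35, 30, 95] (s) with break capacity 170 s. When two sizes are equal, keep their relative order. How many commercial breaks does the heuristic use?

Sorted descending: 100, 95, 45, 35, 30, 30.
  100 → break 1 (new)  [load 100/170]
  95 → break 2 (new)  [load 95/170]
  45 → break 1  [load 145/170]
  35 → break 2  [load 130/170]
  30 → break 2  [load 160/170]
  30 → break 3 (new)  [load 30/170]
3 commercial breaks opened.

3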